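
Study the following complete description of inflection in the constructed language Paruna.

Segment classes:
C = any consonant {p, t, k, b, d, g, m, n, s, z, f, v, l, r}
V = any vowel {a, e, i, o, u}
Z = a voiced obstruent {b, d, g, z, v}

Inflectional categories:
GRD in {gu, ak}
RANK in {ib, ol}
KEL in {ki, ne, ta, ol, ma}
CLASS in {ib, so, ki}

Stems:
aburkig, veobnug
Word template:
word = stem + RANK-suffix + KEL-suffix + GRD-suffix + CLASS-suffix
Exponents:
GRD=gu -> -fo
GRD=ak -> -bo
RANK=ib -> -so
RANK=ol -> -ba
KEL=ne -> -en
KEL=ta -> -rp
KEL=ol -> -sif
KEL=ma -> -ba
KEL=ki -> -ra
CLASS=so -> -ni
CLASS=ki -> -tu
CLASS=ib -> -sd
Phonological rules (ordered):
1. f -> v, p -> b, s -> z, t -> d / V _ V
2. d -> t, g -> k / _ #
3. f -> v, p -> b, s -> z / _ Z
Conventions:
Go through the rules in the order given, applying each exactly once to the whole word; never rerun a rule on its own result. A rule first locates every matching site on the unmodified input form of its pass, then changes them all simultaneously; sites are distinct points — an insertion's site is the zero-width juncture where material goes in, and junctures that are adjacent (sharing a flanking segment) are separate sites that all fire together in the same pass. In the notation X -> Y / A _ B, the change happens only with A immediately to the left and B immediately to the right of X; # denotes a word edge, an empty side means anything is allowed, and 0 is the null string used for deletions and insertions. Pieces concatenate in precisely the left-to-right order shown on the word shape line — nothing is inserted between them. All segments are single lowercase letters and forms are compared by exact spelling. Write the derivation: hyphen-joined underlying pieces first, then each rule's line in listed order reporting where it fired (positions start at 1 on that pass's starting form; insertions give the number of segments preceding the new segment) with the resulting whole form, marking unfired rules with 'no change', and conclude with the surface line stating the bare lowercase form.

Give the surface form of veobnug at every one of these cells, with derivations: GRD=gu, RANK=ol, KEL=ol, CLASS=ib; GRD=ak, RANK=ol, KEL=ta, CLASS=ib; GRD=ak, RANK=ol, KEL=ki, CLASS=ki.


cell GRD=gu, RANK=ol, KEL=ol, CLASS=ib:
underlying: veobnug-ba-sif-fo-sd
1. f -> v, p -> b, s -> z, t -> d / V _ V: fires at position(s) 10: veobnugbaziffosd
2. d -> t, g -> k / _ #: fires at position(s) 16: veobnugbaziffost
3. f -> v, p -> b, s -> z / _ Z: no change
surface: veobnugbaziffost

cell GRD=ak, RANK=ol, KEL=ta, CLASS=ib:
underlying: veobnug-ba-rp-bo-sd
1. f -> v, p -> b, s -> z, t -> d / V _ V: no change
2. d -> t, g -> k / _ #: fires at position(s) 15: veobnugbarpbost
3. f -> v, p -> b, s -> z / _ Z: fires at position(s) 11: veobnugbarbbost
surface: veobnugbarbbost

cell GRD=ak, RANK=ol, KEL=ki, CLASS=ki:
underlying: veobnug-ba-ra-bo-tu
1. f -> v, p -> b, s -> z, t -> d / V _ V: fires at position(s) 14: veobnugbarabodu
2. d -> t, g -> k / _ #: no change
3. f -> v, p -> b, s -> z / _ Z: no change
surface: veobnugbarabodu


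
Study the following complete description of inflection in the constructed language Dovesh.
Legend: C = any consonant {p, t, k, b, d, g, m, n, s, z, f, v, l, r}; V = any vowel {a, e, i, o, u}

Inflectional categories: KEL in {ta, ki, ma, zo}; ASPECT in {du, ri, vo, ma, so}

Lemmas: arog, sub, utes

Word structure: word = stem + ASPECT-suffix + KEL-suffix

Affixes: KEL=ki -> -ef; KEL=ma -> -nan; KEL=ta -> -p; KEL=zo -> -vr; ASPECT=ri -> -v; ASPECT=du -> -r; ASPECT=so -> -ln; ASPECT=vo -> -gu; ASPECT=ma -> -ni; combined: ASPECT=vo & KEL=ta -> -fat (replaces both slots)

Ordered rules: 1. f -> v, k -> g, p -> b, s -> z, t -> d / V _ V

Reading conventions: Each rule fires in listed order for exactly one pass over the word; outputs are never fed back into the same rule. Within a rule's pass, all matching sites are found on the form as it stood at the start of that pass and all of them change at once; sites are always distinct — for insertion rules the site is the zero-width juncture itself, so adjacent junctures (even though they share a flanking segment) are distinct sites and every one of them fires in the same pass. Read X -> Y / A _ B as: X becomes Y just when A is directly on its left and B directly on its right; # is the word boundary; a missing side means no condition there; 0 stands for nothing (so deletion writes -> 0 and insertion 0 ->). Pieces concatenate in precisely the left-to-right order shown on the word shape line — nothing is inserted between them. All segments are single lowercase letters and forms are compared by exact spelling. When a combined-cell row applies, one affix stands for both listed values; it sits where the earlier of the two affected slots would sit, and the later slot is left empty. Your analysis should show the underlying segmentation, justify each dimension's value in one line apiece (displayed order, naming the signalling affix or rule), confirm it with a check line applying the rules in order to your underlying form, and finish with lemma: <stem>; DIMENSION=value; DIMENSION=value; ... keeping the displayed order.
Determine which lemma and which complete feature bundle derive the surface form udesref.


underlying: utes-r-ef
KEL=ki - signalled by the affix -ef
ASPECT=du - signalled by the affix -r
check: utesref -> udesref
lemma: utes; KEL=ki; ASPECT=du


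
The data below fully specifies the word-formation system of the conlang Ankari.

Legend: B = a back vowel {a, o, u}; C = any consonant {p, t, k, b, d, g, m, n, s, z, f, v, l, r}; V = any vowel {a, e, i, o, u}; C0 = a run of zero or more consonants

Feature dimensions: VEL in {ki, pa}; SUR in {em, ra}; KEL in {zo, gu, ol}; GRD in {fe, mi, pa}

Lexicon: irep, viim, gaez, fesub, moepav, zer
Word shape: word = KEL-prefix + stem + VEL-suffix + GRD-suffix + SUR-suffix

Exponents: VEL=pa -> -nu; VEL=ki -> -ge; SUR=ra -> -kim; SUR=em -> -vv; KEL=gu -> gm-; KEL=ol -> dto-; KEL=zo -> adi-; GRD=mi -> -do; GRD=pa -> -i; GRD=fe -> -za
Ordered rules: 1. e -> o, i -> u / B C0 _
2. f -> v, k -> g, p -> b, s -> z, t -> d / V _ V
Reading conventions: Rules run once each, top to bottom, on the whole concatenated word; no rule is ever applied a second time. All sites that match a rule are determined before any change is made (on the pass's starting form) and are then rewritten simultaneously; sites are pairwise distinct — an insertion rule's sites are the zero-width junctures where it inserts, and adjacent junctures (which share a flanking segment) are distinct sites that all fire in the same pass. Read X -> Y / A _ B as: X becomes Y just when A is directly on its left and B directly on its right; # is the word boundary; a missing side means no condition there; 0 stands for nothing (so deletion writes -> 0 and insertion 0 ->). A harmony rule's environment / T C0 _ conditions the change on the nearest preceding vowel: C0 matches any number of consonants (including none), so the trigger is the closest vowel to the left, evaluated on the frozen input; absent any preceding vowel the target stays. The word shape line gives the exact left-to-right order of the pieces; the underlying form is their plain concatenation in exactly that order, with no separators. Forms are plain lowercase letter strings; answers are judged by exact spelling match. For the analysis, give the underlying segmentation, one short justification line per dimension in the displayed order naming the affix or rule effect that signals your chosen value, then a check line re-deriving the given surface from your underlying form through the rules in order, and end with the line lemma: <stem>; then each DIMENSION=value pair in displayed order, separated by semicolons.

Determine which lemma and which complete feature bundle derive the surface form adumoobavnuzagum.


underlying: adi-moepav-nu-za-kim
VEL=pa - signalled by the affix -nu
SUR=ra - signalled by the affix -kim
KEL=zo - signalled by the affix adi-
GRD=fe - signalled by the affix -za
check: adimoepavnuzakim -> adumoopavnuzakum -> adumoobavnuzagum
lemma: moepav; VEL=pa; SUR=ra; KEL=zo; GRD=fe


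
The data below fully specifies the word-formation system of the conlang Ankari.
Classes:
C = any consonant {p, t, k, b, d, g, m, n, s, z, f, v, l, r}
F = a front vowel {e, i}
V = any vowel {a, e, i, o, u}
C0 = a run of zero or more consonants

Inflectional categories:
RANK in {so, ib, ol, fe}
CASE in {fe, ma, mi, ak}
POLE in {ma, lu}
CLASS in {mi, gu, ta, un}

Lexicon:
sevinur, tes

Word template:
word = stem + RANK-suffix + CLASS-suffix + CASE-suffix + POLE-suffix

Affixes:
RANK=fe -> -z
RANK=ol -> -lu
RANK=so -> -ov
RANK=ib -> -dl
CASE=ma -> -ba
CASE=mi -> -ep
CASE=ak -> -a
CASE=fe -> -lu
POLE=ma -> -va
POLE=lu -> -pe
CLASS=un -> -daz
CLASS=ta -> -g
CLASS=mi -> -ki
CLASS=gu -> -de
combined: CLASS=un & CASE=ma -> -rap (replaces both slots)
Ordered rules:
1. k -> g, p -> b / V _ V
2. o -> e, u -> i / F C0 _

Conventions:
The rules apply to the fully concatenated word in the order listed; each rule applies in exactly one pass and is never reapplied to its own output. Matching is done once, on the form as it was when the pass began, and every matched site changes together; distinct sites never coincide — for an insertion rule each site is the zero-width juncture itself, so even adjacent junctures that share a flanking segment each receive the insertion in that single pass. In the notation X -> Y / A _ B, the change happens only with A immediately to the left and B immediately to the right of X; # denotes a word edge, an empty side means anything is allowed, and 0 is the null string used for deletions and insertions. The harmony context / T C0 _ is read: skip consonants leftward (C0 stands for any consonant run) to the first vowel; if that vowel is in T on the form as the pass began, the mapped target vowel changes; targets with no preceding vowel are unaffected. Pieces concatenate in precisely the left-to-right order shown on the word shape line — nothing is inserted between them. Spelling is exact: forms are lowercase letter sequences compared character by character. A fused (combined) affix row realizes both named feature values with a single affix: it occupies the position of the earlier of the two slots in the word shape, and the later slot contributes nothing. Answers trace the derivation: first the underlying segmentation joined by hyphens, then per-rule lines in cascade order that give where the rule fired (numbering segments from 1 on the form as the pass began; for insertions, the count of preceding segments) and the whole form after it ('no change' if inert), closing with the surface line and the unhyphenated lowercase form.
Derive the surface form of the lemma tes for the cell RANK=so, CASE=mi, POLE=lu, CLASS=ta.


underlying: tes-ov-g-ep-pe
1. k -> g, p -> b / V _ V: no change
2. o -> e, u -> i / F C0 _: fires at position(s) 4: tesevgeppe
surface: tesevgeppe


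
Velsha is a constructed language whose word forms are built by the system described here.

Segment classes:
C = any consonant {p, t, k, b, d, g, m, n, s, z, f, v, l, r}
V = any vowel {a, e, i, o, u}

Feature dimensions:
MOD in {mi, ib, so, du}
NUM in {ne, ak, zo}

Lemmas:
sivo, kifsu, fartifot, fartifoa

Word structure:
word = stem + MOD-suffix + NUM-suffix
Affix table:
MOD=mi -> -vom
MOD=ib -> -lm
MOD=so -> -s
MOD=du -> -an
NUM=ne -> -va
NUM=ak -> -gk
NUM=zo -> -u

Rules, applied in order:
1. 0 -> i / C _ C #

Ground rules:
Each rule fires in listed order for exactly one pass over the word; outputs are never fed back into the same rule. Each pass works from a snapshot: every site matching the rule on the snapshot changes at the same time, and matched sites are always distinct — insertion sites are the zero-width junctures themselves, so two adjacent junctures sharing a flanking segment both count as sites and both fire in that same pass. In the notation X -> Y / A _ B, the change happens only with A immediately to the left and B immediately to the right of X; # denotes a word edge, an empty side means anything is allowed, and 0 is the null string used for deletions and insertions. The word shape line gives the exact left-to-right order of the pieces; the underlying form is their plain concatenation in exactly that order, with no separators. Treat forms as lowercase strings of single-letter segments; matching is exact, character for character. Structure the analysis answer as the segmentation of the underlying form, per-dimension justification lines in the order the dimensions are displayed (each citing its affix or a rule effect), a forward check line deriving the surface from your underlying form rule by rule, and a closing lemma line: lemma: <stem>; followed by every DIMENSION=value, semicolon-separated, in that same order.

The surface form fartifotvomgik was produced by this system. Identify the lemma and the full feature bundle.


underlying: fartifot-vom-gk
MOD=mi - signalled by the affix -vom
NUM=ak - signalled by the affix -gk
check: fartifotvomgk -> fartifotvomgik
lemma: fartifot; MOD=mi; NUM=ak


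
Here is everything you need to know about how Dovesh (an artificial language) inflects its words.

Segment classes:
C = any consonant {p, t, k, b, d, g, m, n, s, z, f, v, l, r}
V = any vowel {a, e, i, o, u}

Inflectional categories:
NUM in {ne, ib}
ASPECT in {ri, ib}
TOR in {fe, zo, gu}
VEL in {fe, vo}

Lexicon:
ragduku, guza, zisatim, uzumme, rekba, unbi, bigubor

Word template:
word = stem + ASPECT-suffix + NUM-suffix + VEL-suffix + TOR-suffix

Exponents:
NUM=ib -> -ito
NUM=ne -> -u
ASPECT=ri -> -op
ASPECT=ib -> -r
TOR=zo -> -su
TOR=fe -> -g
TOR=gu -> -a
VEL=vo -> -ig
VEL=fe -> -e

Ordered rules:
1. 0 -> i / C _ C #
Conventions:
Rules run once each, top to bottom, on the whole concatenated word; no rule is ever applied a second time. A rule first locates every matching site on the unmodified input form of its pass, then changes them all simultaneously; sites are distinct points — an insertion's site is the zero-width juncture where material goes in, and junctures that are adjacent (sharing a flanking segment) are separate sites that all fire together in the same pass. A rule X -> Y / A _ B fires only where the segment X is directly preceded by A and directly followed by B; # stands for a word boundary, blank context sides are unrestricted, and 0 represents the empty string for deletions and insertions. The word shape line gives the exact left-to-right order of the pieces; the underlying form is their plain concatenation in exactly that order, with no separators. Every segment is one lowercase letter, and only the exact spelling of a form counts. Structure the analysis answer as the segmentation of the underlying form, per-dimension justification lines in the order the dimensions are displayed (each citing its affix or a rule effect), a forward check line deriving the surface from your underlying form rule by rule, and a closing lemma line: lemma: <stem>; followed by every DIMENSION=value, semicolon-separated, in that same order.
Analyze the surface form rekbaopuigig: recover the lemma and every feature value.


underlying: rekba-op-u-ig-g
NUM=ne - signalled by the affix -u
ASPECT=ri - signalled by the affix -op
TOR=fe - signalled by the affix -g
VEL=vo - signalled by the affix -ig
check: rekbaopuigg -> rekbaopuigig
lemma: rekba; NUM=ne; ASPECT=ri; TOR=fe; VEL=vo


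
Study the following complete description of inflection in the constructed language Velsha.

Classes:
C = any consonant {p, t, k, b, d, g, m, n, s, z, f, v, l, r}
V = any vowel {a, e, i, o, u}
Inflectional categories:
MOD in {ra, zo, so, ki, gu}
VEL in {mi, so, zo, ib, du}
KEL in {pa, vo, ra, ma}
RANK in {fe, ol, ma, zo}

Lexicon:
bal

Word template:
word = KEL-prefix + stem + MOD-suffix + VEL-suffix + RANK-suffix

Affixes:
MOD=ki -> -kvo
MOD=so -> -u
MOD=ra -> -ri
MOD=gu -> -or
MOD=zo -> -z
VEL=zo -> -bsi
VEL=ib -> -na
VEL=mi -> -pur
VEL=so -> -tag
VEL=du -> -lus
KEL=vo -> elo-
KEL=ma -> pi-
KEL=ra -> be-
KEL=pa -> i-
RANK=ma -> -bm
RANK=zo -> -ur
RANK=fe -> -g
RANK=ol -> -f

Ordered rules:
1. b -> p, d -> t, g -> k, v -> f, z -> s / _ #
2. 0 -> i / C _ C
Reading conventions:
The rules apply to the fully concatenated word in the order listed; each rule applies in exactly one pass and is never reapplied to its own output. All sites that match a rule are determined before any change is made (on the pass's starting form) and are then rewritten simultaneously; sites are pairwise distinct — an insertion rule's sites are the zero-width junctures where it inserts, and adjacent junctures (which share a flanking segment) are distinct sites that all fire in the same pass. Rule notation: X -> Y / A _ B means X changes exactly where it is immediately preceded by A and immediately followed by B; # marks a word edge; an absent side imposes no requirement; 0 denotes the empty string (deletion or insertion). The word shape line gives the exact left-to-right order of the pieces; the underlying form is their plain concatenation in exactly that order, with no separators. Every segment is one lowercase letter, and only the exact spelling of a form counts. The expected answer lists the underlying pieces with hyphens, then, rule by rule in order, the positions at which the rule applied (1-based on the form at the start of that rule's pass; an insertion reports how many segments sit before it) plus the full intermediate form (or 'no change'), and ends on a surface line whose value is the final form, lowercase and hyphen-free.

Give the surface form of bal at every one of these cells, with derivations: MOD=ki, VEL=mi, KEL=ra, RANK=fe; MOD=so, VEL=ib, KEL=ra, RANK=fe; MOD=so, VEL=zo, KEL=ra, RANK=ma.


cell MOD=ki, VEL=mi, KEL=ra, RANK=fe:
underlying: be-bal-kvo-pur-g
1. b -> p, d -> t, g -> k, v -> f, z -> s / _ #: fires at position(s) 12: bebalkvopurk
2. 0 -> i / C _ C: inserts after position(s) 5, 6, 11: bebalikivopurik
surface: bebalikivopurik

cell MOD=so, VEL=ib, KEL=ra, RANK=fe:
underlying: be-bal-u-na-g
1. b -> p, d -> t, g -> k, v -> f, z -> s / _ #: fires at position(s) 9: bebalunak
2. 0 -> i / C _ C: no change
surface: bebalunak

cell MOD=so, VEL=zo, KEL=ra, RANK=ma:
underlying: be-bal-u-bsi-bm
1. b -> p, d -> t, g -> k, v -> f, z -> s / _ #: no change
2. 0 -> i / C _ C: inserts after position(s) 7, 10: bebalubisibim
surface: bebalubisibim


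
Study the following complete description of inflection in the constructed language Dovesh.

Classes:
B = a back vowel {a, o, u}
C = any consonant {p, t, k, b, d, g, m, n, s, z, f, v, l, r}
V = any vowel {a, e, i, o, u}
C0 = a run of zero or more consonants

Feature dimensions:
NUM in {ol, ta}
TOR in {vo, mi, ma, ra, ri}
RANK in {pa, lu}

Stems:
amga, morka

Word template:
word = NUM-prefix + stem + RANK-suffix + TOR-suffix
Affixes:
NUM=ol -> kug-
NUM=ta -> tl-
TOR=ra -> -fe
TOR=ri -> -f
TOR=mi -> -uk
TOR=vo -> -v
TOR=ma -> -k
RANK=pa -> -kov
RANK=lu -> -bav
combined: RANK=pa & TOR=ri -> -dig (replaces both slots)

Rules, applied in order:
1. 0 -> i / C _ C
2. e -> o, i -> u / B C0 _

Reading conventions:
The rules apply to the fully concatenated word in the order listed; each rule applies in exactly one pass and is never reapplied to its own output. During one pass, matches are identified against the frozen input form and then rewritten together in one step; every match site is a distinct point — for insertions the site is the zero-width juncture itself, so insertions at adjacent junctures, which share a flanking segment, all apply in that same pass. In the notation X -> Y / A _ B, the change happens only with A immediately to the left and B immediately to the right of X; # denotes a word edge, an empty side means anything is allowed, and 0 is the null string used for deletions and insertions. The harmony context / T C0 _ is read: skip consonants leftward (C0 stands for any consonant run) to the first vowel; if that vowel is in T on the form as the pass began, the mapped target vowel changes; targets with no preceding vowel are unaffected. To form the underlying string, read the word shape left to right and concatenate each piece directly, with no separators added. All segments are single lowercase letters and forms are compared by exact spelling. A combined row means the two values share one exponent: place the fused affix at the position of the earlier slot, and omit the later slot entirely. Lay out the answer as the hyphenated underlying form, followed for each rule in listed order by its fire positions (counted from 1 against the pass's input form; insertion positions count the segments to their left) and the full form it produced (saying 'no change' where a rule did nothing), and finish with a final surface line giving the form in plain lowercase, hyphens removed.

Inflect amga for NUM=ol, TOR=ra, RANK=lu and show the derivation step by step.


underlying: kug-amga-bav-fe
1. 0 -> i / C _ C: inserts after position(s) 5, 10: kugamigabavife
2. e -> o, i -> u / B C0 _: fires at position(s) 6, 12: kugamugabavufe
surface: kugamugabavufe


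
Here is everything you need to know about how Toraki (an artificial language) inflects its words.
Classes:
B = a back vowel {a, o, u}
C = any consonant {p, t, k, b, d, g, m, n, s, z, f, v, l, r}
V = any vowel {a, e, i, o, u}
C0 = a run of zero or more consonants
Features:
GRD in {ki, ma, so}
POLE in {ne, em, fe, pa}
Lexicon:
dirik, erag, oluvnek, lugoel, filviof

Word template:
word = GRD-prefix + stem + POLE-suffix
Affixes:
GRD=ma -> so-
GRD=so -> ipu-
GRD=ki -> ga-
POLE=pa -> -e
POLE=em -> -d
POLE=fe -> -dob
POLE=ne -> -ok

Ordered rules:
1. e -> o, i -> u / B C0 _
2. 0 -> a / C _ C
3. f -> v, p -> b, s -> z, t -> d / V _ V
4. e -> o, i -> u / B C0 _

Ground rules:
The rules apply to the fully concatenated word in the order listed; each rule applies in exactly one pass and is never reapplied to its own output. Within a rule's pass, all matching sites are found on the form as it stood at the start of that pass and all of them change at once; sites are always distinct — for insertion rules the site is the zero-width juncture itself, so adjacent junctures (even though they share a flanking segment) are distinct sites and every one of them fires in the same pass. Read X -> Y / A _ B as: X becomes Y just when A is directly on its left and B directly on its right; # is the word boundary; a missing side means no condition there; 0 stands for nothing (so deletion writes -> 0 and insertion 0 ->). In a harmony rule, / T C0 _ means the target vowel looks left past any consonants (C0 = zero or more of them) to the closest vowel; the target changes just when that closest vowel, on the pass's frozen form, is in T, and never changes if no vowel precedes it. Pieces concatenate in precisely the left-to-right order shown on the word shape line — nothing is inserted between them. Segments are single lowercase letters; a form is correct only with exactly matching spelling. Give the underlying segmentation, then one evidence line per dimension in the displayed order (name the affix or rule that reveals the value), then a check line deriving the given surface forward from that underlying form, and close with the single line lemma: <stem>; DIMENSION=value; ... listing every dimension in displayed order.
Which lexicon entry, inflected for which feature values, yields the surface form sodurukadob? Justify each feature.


underlying: so-dirik-dob
GRD=ma - signalled by the affix so-
POLE=fe - signalled by the affix -dob
check: sodirikdob -> sodurikdob -> sodurikadob -> sodurikadob -> sodurukadob
lemma: dirik; GRD=ma; POLE=fe


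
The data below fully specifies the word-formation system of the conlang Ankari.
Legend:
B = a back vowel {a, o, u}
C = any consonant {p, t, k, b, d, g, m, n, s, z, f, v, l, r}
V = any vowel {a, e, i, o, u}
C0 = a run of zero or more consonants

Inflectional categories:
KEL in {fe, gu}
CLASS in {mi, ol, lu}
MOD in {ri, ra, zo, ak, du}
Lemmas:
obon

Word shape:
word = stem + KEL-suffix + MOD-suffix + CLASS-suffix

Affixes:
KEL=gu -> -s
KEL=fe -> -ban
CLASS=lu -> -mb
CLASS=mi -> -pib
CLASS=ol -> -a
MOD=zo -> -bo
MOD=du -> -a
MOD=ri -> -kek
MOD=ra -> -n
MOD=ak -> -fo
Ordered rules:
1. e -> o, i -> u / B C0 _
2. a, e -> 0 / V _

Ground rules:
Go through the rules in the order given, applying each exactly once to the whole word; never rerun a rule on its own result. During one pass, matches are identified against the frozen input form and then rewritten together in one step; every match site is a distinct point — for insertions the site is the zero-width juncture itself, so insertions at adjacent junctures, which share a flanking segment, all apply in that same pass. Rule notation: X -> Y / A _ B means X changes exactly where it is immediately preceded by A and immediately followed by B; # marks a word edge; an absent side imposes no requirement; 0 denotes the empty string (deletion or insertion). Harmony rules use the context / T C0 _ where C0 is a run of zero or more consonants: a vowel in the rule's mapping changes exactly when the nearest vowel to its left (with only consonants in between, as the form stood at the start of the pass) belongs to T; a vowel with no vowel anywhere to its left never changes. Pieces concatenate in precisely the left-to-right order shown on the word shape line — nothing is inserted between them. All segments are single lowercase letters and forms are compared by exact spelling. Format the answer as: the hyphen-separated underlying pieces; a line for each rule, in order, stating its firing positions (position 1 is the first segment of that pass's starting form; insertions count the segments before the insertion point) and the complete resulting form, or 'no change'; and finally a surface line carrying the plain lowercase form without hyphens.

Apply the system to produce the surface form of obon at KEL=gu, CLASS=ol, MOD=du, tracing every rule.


underlying: obon-s-a-a
1. e -> o, i -> u / B C0 _: no change
2. a, e -> 0 / V _: fires at position(s) 7: obonsa
surface: obonsa


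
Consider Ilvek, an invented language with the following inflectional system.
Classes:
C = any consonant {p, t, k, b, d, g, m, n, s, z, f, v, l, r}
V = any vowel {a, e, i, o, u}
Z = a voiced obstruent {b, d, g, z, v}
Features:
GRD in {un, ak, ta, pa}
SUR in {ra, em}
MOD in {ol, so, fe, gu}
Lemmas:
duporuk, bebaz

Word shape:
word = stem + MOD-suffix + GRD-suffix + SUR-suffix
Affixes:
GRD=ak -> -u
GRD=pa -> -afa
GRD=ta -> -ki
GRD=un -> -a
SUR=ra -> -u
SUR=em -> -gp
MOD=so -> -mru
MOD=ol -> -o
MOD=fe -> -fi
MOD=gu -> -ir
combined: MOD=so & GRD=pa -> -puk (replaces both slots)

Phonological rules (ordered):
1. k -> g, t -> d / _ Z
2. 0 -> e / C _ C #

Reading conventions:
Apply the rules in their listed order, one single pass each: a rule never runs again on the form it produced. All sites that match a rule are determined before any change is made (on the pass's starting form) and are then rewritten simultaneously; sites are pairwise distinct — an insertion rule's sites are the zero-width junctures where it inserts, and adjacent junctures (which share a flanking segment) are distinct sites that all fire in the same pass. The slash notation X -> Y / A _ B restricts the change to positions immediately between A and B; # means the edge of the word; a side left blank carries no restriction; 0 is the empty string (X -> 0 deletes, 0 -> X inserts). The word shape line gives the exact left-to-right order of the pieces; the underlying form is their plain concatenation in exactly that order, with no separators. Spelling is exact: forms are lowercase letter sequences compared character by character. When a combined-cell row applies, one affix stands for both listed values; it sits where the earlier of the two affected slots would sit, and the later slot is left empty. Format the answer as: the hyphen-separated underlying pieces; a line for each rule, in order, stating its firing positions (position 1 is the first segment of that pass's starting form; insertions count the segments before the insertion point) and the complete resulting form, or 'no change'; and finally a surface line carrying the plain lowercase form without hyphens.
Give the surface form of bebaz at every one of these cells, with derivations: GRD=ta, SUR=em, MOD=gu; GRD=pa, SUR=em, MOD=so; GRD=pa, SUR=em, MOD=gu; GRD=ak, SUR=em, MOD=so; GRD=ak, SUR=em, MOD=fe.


cell GRD=ta, SUR=em, MOD=gu:
underlying: bebaz-ir-ki-gp
1. k -> g, t -> d / _ Z: no change
2. 0 -> e / C _ C #: inserts after position(s) 10: bebazirkigep
surface: bebazirkigep

cell GRD=pa, SUR=em, MOD=so:
underlying: bebaz-puk-gp
1. k -> g, t -> d / _ Z: fires at position(s) 8: bebazpuggp
2. 0 -> e / C _ C #: inserts after position(s) 9: bebazpuggep
surface: bebazpuggep

cell GRD=pa, SUR=em, MOD=gu:
underlying: bebaz-ir-afa-gp
1. k -> g, t -> d / _ Z: no change
2. 0 -> e / C _ C #: inserts after position(s) 11: bebazirafagep
surface: bebazirafagep

cell GRD=ak, SUR=em, MOD=so:
underlying: bebaz-mru-u-gp
1. k -> g, t -> d / _ Z: no change
2. 0 -> e / C _ C #: inserts after position(s) 10: bebazmruugep
surface: bebazmruugep

cell GRD=ak, SUR=em, MOD=fe:
underlying: bebaz-fi-u-gp
1. k -> g, t -> d / _ Z: no change
2. 0 -> e / C _ C #: inserts after position(s) 9: bebazfiugep
surface: bebazfiugep


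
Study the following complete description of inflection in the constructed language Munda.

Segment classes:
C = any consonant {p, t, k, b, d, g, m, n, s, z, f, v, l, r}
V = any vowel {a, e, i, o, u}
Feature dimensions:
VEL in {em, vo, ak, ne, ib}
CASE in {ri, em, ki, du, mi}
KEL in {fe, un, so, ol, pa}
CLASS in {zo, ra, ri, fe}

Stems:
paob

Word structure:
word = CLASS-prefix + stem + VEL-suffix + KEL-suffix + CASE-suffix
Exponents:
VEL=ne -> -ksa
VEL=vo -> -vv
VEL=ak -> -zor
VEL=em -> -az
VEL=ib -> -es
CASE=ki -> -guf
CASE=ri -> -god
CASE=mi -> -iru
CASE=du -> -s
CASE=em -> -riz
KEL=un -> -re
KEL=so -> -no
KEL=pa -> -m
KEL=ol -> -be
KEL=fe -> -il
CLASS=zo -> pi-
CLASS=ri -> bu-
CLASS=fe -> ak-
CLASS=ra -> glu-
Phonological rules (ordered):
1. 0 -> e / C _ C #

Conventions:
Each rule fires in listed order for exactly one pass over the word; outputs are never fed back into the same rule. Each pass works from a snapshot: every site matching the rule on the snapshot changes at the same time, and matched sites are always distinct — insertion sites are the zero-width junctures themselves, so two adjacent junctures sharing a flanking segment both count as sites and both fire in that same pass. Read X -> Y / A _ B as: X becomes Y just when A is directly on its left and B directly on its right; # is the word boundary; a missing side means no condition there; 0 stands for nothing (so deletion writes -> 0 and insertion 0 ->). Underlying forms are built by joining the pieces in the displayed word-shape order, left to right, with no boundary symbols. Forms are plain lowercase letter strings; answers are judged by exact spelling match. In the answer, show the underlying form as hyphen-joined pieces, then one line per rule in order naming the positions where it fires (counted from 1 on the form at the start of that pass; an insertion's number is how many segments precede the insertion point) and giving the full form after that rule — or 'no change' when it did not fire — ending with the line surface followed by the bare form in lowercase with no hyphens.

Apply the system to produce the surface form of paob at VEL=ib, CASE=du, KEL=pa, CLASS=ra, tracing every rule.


underlying: glu-paob-es-m-s
1. 0 -> e / C _ C #: inserts after position(s) 10: glupaobesmes
surface: glupaobesmes


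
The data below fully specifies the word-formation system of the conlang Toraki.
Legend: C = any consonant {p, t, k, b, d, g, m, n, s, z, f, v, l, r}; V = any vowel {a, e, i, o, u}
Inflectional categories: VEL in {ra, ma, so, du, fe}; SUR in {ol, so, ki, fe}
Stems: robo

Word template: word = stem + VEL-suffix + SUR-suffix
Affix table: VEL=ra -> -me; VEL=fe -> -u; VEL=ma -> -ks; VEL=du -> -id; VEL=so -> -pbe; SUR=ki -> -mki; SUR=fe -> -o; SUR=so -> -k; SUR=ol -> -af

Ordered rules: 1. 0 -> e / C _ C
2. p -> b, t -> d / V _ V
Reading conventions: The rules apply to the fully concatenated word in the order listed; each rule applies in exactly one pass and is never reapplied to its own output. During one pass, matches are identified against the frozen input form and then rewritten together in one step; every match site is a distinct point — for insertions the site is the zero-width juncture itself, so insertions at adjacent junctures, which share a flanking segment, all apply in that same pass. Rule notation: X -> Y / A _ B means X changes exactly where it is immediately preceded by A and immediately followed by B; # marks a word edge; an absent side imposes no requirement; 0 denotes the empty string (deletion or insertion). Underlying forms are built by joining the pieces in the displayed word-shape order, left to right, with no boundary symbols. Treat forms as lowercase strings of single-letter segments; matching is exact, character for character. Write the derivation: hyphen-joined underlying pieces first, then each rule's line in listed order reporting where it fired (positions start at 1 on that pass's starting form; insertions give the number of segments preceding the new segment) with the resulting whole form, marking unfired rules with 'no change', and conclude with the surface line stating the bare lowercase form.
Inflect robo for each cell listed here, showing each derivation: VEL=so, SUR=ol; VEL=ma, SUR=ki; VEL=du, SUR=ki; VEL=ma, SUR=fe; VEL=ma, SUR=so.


cell VEL=so, SUR=ol:
underlying: robo-pbe-af
1. 0 -> e / C _ C: inserts after position(s) 5: robopebeaf
2. p -> b, t -> d / V _ V: fires at position(s) 5: robobebeaf
surface: robobebeaf

cell VEL=ma, SUR=ki:
underlying: robo-ks-mki
1. 0 -> e / C _ C: inserts after position(s) 5, 6, 7: robokesemeki
2. p -> b, t -> d / V _ V: no change
surface: robokesemeki

cell VEL=du, SUR=ki:
underlying: robo-id-mki
1. 0 -> e / C _ C: inserts after position(s) 6, 7: roboidemeki
2. p -> b, t -> d / V _ V: no change
surface: roboidemeki

cell VEL=ma, SUR=fe:
underlying: robo-ks-o
1. 0 -> e / C _ C: inserts after position(s) 5: robokeso
2. p -> b, t -> d / V _ V: no change
surface: robokeso

cell VEL=ma, SUR=so:
underlying: robo-ks-k
1. 0 -> e / C _ C: inserts after position(s) 5, 6: robokesek
2. p -> b, t -> d / V _ V: no change
surface: robokesek


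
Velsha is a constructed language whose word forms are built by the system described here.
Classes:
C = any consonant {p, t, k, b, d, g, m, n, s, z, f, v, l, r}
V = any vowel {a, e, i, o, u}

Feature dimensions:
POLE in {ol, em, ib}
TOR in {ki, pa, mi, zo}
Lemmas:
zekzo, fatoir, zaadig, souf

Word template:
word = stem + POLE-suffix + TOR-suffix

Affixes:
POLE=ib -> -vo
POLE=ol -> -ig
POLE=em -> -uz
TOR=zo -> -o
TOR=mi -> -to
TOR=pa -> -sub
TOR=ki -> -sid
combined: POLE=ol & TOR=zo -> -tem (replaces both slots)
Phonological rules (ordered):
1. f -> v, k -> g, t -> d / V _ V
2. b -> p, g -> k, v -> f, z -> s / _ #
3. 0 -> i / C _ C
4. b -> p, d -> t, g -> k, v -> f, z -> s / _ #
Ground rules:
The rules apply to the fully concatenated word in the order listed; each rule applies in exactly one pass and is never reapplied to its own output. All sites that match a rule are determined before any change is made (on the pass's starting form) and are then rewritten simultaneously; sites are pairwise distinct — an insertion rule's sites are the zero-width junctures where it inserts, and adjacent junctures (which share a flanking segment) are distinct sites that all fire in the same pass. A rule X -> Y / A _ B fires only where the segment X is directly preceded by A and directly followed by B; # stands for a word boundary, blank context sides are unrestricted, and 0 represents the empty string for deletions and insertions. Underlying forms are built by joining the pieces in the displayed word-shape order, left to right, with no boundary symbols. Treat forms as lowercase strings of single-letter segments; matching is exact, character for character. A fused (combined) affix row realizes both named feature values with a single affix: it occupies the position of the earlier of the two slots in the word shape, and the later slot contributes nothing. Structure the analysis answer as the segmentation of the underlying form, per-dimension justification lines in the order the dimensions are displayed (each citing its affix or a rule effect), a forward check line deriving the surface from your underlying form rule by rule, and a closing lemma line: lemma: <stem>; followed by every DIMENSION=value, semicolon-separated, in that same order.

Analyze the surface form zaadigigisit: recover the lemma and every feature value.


underlying: zaadig-ig-sid
POLE=ol - signalled by the affix -ig
TOR=ki - signalled by the affix -sid
check: zaadigigsid -> zaadigigsid -> zaadigigsid -> zaadigigisid -> zaadigigisit
lemma: zaadig; POLE=ol; TOR=ki


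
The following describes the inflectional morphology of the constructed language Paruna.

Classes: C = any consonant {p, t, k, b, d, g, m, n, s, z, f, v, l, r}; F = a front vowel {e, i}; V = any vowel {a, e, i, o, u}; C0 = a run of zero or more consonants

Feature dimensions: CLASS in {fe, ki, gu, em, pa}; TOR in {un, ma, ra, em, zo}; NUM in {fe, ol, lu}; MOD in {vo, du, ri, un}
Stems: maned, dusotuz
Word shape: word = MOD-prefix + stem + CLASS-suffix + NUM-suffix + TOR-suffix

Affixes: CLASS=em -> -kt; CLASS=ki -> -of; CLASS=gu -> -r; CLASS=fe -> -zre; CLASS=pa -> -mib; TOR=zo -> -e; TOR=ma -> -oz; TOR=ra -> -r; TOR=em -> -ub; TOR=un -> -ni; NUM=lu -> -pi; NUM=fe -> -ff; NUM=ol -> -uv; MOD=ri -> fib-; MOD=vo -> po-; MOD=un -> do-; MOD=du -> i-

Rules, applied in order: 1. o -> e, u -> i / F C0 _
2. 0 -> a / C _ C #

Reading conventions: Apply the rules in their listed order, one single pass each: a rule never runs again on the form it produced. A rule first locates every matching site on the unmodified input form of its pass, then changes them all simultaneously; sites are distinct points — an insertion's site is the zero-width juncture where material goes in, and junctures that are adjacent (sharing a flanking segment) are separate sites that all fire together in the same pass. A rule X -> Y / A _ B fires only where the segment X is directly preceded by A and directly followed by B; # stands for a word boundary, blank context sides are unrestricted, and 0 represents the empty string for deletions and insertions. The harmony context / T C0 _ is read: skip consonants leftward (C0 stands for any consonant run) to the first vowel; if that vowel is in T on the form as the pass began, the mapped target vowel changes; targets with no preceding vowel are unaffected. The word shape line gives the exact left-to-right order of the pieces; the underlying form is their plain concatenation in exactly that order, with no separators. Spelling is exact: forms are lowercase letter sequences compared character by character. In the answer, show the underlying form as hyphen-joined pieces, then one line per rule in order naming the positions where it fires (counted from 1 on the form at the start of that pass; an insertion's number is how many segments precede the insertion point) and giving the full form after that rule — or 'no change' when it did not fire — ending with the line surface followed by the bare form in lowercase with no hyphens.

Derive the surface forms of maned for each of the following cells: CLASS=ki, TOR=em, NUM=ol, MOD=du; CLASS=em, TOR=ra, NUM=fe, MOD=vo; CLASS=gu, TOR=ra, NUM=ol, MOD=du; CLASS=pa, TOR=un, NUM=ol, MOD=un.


cell CLASS=ki, TOR=em, NUM=ol, MOD=du:
underlying: i-maned-of-uv-ub
1. o -> e, u -> i / F C0 _: fires at position(s) 7: imanedefuvub
2. 0 -> a / C _ C #: no change
surface: imanedefuvub

cell CLASS=em, TOR=ra, NUM=fe, MOD=vo:
underlying: po-maned-kt-ff-r
1. o -> e, u -> i / F C0 _: no change
2. 0 -> a / C _ C #: inserts after position(s) 11: pomanedktffar
surface: pomanedktffar

cell CLASS=gu, TOR=ra, NUM=ol, MOD=du:
underlying: i-maned-r-uv-r
1. o -> e, u -> i / F C0 _: fires at position(s) 8: imanedrivr
2. 0 -> a / C _ C #: inserts after position(s) 9: imanedrivar
surface: imanedrivar

cell CLASS=pa, TOR=un, NUM=ol, MOD=un:
underlying: do-maned-mib-uv-ni
1. o -> e, u -> i / F C0 _: fires at position(s) 11: domanedmibivni
2. 0 -> a / C _ C #: no change
surface: domanedmibivni


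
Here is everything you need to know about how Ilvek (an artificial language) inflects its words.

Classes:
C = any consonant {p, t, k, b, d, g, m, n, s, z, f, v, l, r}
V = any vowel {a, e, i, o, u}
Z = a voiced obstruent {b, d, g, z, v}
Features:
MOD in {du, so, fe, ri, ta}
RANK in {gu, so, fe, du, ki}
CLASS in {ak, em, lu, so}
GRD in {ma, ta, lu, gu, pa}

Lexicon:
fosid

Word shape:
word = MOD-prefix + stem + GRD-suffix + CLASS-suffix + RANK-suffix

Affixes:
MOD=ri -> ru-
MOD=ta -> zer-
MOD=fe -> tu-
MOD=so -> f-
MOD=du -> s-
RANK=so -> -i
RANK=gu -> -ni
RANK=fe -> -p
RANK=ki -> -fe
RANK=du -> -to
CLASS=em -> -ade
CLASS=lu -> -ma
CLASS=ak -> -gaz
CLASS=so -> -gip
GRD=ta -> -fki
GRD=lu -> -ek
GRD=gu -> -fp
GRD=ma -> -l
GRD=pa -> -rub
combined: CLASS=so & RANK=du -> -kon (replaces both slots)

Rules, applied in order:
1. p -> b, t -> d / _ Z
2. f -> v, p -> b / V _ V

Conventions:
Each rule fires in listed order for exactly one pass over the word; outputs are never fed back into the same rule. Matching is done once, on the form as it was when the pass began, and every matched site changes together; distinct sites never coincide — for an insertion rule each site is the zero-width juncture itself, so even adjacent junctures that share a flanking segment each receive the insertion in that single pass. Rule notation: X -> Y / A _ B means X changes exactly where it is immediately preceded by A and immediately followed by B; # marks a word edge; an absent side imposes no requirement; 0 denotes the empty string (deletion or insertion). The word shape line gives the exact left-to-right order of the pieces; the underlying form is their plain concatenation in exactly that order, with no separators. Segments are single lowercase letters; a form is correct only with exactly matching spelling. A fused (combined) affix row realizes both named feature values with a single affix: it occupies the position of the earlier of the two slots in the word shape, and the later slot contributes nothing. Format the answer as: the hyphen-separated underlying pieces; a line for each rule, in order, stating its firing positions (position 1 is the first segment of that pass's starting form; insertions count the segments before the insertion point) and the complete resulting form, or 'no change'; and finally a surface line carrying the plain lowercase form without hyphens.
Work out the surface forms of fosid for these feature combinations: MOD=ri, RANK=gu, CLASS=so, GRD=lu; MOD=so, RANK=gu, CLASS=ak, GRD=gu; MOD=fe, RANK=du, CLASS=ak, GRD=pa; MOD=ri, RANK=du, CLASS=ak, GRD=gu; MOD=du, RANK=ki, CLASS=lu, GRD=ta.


cell MOD=ri, RANK=gu, CLASS=so, GRD=lu:
underlying: ru-fosid-ek-gip-ni
1. p -> b, t -> d / _ Z: no change
2. f -> v, p -> b / V _ V: fires at position(s) 3: ruvosidekgipni
surface: ruvosidekgipni

cell MOD=so, RANK=gu, CLASS=ak, GRD=gu:
underlying: f-fosid-fp-gaz-ni
1. p -> b, t -> d / _ Z: fires at position(s) 8: ffosidfbgazni
2. f -> v, p -> b / V _ V: no change
surface: ffosidfbgazni

cell MOD=fe, RANK=du, CLASS=ak, GRD=pa:
underlying: tu-fosid-rub-gaz-to
1. p -> b, t -> d / _ Z: no change
2. f -> v, p -> b / V _ V: fires at position(s) 3: tuvosidrubgazto
surface: tuvosidrubgazto

cell MOD=ri, RANK=du, CLASS=ak, GRD=gu:
underlying: ru-fosid-fp-gaz-to
1. p -> b, t -> d / _ Z: fires at position(s) 9: rufosidfbgazto
2. f -> v, p -> b / V _ V: fires at position(s) 3: ruvosidfbgazto
surface: ruvosidfbgazto

cell MOD=du, RANK=ki, CLASS=lu, GRD=ta:
underlying: s-fosid-fki-ma-fe
1. p -> b, t -> d / _ Z: no change
2. f -> v, p -> b / V _ V: fires at position(s) 12: sfosidfkimave
surface: sfosidfkimave
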